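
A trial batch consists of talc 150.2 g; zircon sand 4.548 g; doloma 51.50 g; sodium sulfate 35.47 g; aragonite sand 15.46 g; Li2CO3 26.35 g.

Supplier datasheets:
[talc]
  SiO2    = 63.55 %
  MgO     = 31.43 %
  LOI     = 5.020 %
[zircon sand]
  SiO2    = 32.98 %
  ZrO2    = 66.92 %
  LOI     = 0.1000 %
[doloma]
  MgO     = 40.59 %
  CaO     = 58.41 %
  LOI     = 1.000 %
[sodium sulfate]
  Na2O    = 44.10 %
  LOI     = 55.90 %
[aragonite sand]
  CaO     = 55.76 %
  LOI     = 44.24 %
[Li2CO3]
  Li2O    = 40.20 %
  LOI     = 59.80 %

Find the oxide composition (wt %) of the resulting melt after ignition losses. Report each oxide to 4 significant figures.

In-progress results are displayed rounded to 4 significant figures in the printout. Exact precision is held all the way through — every reported value is rounded exactly once. The derived quantities (yield, the six compositions, net glass mass, LOI, the totals) are recomputed in exact precision using the weight values per 233.0 g of glass as quoted within the problem or answer text.
Mass of each oxide from the mix:
  SiO2: 150.2·0.6355 + 4.548·0.3298 = 96.95 g
  MgO: 150.2·0.3143 + 51.50·0.4059 = 68.11 g
  Li2O: 26.35·0.4020 = 10.59 g
  CaO: 51.50·0.5841 + 15.46·0.5576 = 38.70 g
  ZrO2: 4.548·0.6692 = 3.044 g
  Na2O: 35.47·0.4410 = 15.64 g
LOI: 150.2·0.05020 + 4.548·0.001000 + 51.50·0.01000 + 35.47·0.5590 + 15.46·0.4424 + 26.35·0.5980 = 50.48 g
Glass mass = batch − LOI = 283.5 − 50.48 = 233.0 g (equal to the oxide-mass sum)
oxide / glass × 100 gives the wt %

Glass mass = 233.0 g (batch 283.5 − LOI 50.48).
Composition: SiO2 41.60%, MgO 29.23%, Li2O 4.545%, CaO 16.61%, ZrO2 1.306%, Na2O 6.712%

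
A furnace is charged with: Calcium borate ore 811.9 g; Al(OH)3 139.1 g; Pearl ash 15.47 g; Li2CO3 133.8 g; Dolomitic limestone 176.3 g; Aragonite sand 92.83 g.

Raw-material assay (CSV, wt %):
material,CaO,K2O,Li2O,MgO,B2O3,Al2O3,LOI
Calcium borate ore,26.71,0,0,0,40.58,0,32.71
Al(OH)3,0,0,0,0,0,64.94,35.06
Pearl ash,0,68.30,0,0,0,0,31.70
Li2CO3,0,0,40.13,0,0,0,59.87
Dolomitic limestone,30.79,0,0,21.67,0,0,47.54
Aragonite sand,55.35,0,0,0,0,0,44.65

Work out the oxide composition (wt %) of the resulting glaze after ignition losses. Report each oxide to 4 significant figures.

Glass mass = 844.8 g (batch 1369 − LOI 524.6).
Composition: CaO 38.18%, K2O 1.251%, Li2O 6.356%, MgO 4.522%, B2O3 39.00%, Al2O3 10.69%

Intermediates appear, rounded to 4 significant digits, alongside each step — exact precision is carried throughout — each reported figure is rounded once only — the derived quantities are recomputed starting from the weights per 844.8 g of glass in full precision (yield, six oxide percentages, the totals, net glass mass, LOI), as written in the problem or the answer.
Mass of each oxide from the mix:
  CaO: 811.9·0.2671 + 176.3·0.3079 + 92.83·0.5535 = 322.5 g
  K2O: 15.47·0.6830 = 10.57 g
  Li2O: 133.8·0.4013 = 53.69 g
  MgO: 176.3·0.2167 = 38.20 g
  B2O3: 811.9·0.4058 = 329.5 g
  Al2O3: 139.1·0.6494 = 90.33 g
LOI: 811.9·0.3271 + 139.1·0.3506 + 15.47·0.3170 + 133.8·0.5987 + 176.3·0.4754 + 92.83·0.4465 = 524.6 g
Glass mass = batch − LOI = 1369 − 524.6 = 844.8 g (equal to the oxide-mass sum)
wt % = 100 × oxide mass / glass mass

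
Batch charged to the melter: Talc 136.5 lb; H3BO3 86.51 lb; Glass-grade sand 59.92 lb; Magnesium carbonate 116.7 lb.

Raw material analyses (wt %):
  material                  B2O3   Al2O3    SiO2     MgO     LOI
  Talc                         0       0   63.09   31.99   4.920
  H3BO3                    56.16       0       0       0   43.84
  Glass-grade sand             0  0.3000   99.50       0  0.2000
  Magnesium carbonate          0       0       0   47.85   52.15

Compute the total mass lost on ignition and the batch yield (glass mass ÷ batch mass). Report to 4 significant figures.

LOI loss = 105.6 lb; glass = 294.0 lb; yield = 73.57%

Every computation holds exact precision in every operation — the intermediate values are printed, with 4-significant-figure rounding, at each printed step. Each reported value is rounded just once — all derived quantities (totals, the yield, ignition loss, the four compositions, net glass mass) are carried in full precision from the batch weights for 294.0 lb of glass, precisely as stated by problem or answer.
Material-by-material LOI:
  Talc: 136.5 × 0.04920 = 6.716 lb
  H3BO3: 86.51 × 0.4384 = 37.93 lb
  Glass-grade sand: 59.92 × 0.002000 = 0.1198 lb
  Magnesium carbonate: 116.7 × 0.5215 = 60.86 lb
Total LOI = 105.6 lb
Glass = batch − LOI = 399.6 − 105.6 = 294.0 lb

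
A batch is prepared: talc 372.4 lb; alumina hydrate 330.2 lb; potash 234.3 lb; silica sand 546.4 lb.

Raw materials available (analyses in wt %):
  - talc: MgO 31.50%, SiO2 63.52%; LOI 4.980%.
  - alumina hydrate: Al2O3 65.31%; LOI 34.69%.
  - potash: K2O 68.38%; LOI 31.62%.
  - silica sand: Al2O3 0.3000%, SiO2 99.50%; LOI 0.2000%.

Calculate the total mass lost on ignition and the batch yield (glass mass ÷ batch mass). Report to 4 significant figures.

LOI loss = 208.3 lb; glass = 1275 lb; yield = 85.96%

Each numeric step runs at full float precision through the solve; values along the way are rounded to 4 significant digits when quoted. A single rounding finalizes each reported result — derived quantities, which include yield, glass mass, LOI, the four compositions, the totals, are re-derived at full precision, exactly as shown in the problem or the answer, using the weight values per 1275 lb of glass.
Loss on ignition, line by line:
  talc: 372.4 × 0.04980 = 18.55 lb
  alumina hydrate: 330.2 × 0.3469 = 114.5 lb
  potash: 234.3 × 0.3162 = 74.09 lb
  silica sand: 546.4 × 0.002000 = 1.093 lb
Total LOI = 208.3 lb
Glass = batch − LOI = 1483 − 208.3 = 1275 lb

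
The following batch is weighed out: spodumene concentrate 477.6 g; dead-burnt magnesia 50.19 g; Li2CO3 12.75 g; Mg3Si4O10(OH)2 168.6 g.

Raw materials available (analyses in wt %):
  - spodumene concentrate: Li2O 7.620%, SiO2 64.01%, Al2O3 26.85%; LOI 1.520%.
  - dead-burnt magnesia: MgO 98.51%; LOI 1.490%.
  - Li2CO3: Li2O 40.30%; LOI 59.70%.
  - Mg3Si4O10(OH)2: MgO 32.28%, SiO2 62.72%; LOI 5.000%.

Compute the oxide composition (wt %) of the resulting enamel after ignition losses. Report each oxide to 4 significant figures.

Glass mass = 685.1 g (batch 709.1 − LOI 24.05).
Composition: MgO 15.16%, Li2O 6.062%, SiO2 60.06%, Al2O3 18.72%

Values along the way appear rounded to four significant figures in the working — the working math carries full float precision in all steps. Every reported result includes exactly one rounding. All derived quantities (net glass mass, the yield, ignition loss, four oxide percentages, totals) are recomputed in full float precision starting from the weights on 685.1 g of glass, as given in the problem or answer text.
What the batch supplies per oxide:
  MgO: 50.19·0.9851 + 168.6·0.3228 = 103.9 g
  Li2O: 477.6·0.07620 + 12.75·0.4030 = 41.53 g
  SiO2: 477.6·0.6401 + 168.6·0.6272 = 411.5 g
  Al2O3: 477.6·0.2685 = 128.2 g
LOI: 477.6·0.01520 + 50.19·0.01490 + 12.75·0.5970 + 168.6·0.05000 = 24.05 g
Resulting glass, batch − LOI: 709.1 − 24.05 = 685.1 g (consistent with Σ oxide mass)
oxide / glass × 100 gives the wt %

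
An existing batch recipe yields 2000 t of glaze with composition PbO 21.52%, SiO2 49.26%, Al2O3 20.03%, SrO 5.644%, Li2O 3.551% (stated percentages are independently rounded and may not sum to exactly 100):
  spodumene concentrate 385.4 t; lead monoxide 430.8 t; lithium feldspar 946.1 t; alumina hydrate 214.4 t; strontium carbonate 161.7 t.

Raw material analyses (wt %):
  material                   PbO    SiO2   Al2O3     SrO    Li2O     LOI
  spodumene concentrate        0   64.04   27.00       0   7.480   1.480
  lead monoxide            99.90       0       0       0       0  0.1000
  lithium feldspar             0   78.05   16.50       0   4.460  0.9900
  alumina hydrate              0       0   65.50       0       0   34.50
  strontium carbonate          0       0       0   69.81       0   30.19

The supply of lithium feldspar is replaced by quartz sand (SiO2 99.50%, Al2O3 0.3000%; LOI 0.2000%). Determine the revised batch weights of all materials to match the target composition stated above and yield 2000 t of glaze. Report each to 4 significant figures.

Revised batch per 2000 t glaze:
  spodumene concentrate: 949.5 t
  lead monoxide: 430.8 t
  quartz sand: 379.1 t
  alumina hydrate: 218.5 t
  strontium carbonate: 161.7 t
Total batch = 2140 t; LOI loss = 139.4 t

All arithmetic carries full precision throughout; working values are printed (rounded to 4 significant figures) alongside each step — every reported number includes exactly one rounding; all derived quantities (five oxide percentages, ignition loss, the totals, yield, glass mass) are carried at full float precision from the weighed amounts for 2000 t of glass, as set out in either problem or answer.
Oxide-by-oxide targets in 2000 t glaze:
  PbO: 21.52% × 2000 = 430.4 t
  SiO2: 49.26% × 2000 = 985.2 t
  Al2O3: 20.03% × 2000 = 400.6 t
  SrO: 5.644% × 2000 = 112.9 t
  Li2O: 3.551% × 2000 = 71.02 t
Oxide-by-oxide audit using the reported weights, under the basis named above (sum by sum, the targets are met modulo rounding of the values):
  PbO: 430.8·0.9990 = 430.4 t (target 430.4 t)
  SiO2: 949.5·0.6404 + 379.1·0.9950 = 985.3 t (target 985.2 t)
  Al2O3: 949.5·0.2700 + 379.1·0.003000 + 218.5·0.6550 = 400.6 t (target 400.6 t)
  SrO: 161.7·0.6981 = 112.9 t (target 112.9 t)
  Li2O: 949.5·0.07480 = 71.02 t (target 71.02 t)
Glass-mass closure: whole batch net of LOI = 2000 t (the Σ of target masses is 2000 t; basis as stated: 2000 t — rounding explains the deltas).
Batch total: Σ batch = 2140 t; Σ batch·LOI gives LOI loss = 139.4 t; glass ÷ batch gives a yield of 93.48%.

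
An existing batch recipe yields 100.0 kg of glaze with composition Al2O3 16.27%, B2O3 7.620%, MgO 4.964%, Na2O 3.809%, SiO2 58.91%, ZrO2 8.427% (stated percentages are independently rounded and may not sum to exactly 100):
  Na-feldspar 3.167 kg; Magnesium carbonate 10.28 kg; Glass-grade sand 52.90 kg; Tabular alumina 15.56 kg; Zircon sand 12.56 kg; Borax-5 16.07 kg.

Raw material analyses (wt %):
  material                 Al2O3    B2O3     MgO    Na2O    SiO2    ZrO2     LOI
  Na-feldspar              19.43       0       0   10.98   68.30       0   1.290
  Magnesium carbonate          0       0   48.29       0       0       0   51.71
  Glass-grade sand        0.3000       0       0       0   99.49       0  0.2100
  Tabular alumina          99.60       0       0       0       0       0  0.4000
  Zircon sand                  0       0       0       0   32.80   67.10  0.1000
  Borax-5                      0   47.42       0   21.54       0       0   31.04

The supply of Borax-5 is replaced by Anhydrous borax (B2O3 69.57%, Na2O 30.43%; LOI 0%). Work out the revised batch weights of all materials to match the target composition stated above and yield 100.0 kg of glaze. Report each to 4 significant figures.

Revised batch per 100.0 kg glaze:
  Na-feldspar: 4.335 kg
  Magnesium carbonate: 10.28 kg
  Glass-grade sand: 52.10 kg
  Tabular alumina: 15.33 kg
  Zircon sand: 12.56 kg
  Anhydrous borax: 10.95 kg
Total batch = 105.6 kg; LOI loss = 5.555 kg

All internal work holds full float precision at every stage. In-progress results are printed rounded to 4 significant digits as written — every reported number is rounded exactly once. Derived quantities (ignition loss, the totals, the six compositions, yield, net glass mass) are computed from the weighed amounts at 100.0 kg of glass in exact precision, as given in the problem or answer text.
Oxide mass targets, per 100.0 kg glaze:
  Al2O3: 16.27% × 100.0 = 16.27 kg
  B2O3: 7.620% × 100.0 = 7.620 kg
  MgO: 4.964% × 100.0 = 4.964 kg
  Na2O: 3.809% × 100.0 = 3.809 kg
  SiO2: 58.91% × 100.0 = 58.91 kg
  ZrO2: 8.427% × 100.0 = 8.427 kg
Checking each oxide sum applying the batch weights above, for the quoted basis mass (summed amounts equal target values up to rounding of the answer):
  Al2O3: 4.335·0.1943 + 52.10·0.003000 + 15.33·0.9960 = 16.27 kg (target 16.27 kg)
  B2O3: 10.95·0.6957 = 7.618 kg (target 7.620 kg)
  MgO: 10.28·0.4829 = 4.964 kg (target 4.964 kg)
  Na2O: 4.335·0.1098 + 10.95·0.3043 = 3.808 kg (target 3.809 kg)
  SiO2: 4.335·0.6830 + 52.10·0.9949 + 12.56·0.3280 = 58.91 kg (target 58.91 kg)
  ZrO2: 12.56·0.6710 = 8.428 kg (target 8.427 kg)
Consistency of the glass mass: batch Σ − ignition loss = 100.0 kg (per-oxide target masses sum to 100.0 kg; basis as stated: 100.0 kg — deltas are rounding alone).
Batch total: Σ batch = 105.6 kg; loss to ignition Σ batch·LOI = 5.555 kg; yield: glass divided by total = 94.74%.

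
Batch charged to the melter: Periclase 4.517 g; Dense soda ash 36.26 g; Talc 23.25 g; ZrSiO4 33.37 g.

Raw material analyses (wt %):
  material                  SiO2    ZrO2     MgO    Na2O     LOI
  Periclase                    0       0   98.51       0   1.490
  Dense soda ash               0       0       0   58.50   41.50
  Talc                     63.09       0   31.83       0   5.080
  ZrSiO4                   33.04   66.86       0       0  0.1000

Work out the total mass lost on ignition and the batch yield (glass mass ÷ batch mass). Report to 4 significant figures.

The whole derivation carries full precision from first step to last; mid-chain values are shown rounded to 4 significant digits on the page; every reported result takes a single rounding. All derived quantities (LOI, totals, the four compositions, the yield, glass mass) are carried using the weight values on 81.07 g of glass at exact precision, as written in either problem or answer.
LOI of each material in turn:
  Periclase: 4.517 × 0.01490 = 0.06730 g
  Dense soda ash: 36.26 × 0.4150 = 15.05 g
  Talc: 23.25 × 0.05080 = 1.181 g
  ZrSiO4: 33.37 × 0.001000 = 0.03337 g
Total LOI = 16.33 g
Glass = batch − LOI = 97.40 − 16.33 = 81.07 g

LOI loss = 16.33 g; glass = 81.07 g; yield = 83.23%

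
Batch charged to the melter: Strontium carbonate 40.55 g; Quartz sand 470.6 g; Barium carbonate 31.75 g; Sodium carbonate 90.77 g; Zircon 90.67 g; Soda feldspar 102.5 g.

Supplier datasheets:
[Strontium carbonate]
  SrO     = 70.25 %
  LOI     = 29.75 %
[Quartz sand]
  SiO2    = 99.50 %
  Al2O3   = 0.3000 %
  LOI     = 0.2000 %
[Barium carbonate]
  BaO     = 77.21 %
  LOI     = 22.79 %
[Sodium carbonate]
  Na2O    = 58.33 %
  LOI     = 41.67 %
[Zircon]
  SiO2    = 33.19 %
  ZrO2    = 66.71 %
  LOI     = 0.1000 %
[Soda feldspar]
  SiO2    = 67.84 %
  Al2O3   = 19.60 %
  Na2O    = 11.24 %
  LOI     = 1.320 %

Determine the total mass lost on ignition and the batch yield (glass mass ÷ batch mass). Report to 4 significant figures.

LOI loss = 59.51 g; glass = 767.3 g; yield = 92.80%

Intermediates are shown rounded to four significant digits in the printout; the working math runs at full float precision at each step. Every reported figure takes exactly one rounding; derived quantities, which include the yield, ignition loss, six oxide percentages, totals, glass mass, are re-derived at full float precision, as given in the question or the answer, using the weight values on 767.3 g of glass.
Per-material ignition loss:
  Strontium carbonate: 40.55 × 0.2975 = 12.06 g
  Quartz sand: 470.6 × 0.002000 = 0.9412 g
  Barium carbonate: 31.75 × 0.2279 = 7.236 g
  Sodium carbonate: 90.77 × 0.4167 = 37.82 g
  Zircon: 90.67 × 0.001000 = 0.09067 g
  Soda feldspar: 102.5 × 0.01320 = 1.353 g
Total LOI = 59.51 g
Glass = batch − LOI = 826.8 − 59.51 = 767.3 g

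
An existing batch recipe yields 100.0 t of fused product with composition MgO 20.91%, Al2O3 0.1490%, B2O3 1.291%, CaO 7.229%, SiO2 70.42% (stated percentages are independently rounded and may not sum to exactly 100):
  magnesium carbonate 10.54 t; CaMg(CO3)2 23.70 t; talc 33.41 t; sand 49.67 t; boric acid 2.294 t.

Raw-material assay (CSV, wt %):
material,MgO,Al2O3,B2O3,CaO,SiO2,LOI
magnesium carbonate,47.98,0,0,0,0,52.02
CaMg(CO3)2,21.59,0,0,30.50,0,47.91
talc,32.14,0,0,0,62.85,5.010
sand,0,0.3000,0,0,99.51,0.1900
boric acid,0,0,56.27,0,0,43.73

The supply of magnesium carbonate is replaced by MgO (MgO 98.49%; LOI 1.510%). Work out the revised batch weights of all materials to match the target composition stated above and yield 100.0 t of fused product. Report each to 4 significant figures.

Revised batch per 100.0 t fused product:
  MgO: 5.133 t
  CaMg(CO3)2: 23.70 t
  talc: 33.41 t
  sand: 49.67 t
  boric acid: 2.294 t
Total batch = 114.2 t; LOI loss = 14.20 t

Intermediates are displayed, with 4-significant-figure rounding, between the steps. All internal work runs at full float precision through the solve — every reported result takes exactly one rounding. Derived quantities are recomputed using the weight values per 100.0 t of glass at full precision (totals, glass mass, five oxide percentages, yield, ignition loss) as given in question or answer.
The oxide mass targets at 100.0 t fused product:
  MgO: 20.91% × 100.0 = 20.91 t
  Al2O3: 0.1490% × 100.0 = 0.1490 t
  B2O3: 1.291% × 100.0 = 1.291 t
  CaO: 7.229% × 100.0 = 7.229 t
  SiO2: 70.42% × 100.0 = 70.42 t
Balance tally, oxide-wise, applying the batch weights above, under the basis named above (every target is met by its sum up to rounding of the answer):
  MgO: 5.133·0.9849 + 23.70·0.2159 + 33.41·0.3214 = 20.91 t (target 20.91 t)
  Al2O3: 49.67·0.003000 = 0.1490 t (target 0.1490 t)
  B2O3: 2.294·0.5627 = 1.291 t (target 1.291 t)
  CaO: 23.70·0.3050 = 7.228 t (target 7.229 t)
  SiO2: 33.41·0.6285 + 49.67·0.9951 = 70.42 t (target 70.42 t)
Auditing the glass mass value: batch total minus LOI = 100.0 t (summing oxide targets gives 100.0 t; basis as stated: 100.0 t — rounding explains the deltas).
Adding the batch up: Σ batch = 114.2 t; LOI removed, Σ of batch·LOI: 14.20 t; yield, glass over the total, = 87.56%.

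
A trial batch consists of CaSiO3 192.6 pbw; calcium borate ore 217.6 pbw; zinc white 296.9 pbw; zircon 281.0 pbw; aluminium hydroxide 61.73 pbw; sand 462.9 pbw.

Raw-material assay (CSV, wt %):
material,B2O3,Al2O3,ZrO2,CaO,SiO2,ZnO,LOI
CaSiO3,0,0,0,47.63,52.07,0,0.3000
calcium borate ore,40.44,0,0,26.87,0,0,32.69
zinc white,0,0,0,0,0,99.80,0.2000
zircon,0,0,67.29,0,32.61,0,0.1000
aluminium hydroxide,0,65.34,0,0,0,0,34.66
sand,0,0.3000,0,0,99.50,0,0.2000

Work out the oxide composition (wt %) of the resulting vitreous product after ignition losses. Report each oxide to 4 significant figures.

Glass mass = 1418 pbw (batch 1513 − LOI 94.91).
Composition: B2O3 6.207%, Al2O3 2.943%, ZrO2 13.34%, CaO 10.59%, SiO2 46.02%, ZnO 20.90%

The whole derivation holds exact precision at each step; the intermediate values are printed rounded off to 4 significant figures on the page — a single rounding completes every reported number — derived quantities (net glass mass, yield, LOI, the totals, six oxide percentages) are recomputed from the batch weights per 1418 pbw of glass in full float precision as written in the question or the answer.
Mass of each oxide from the mix:
  B2O3: 217.6·0.4044 = 88.00 pbw
  Al2O3: 61.73·0.6534 + 462.9·0.003000 = 41.72 pbw
  ZrO2: 281.0·0.6729 = 189.1 pbw
  CaO: 192.6·0.4763 + 217.6·0.2687 = 150.2 pbw
  SiO2: 192.6·0.5207 + 281.0·0.3261 + 462.9·0.9950 = 652.5 pbw
  ZnO: 296.9·0.9980 = 296.3 pbw
LOI: 192.6·0.003000 + 217.6·0.3269 + 296.9·0.002000 + 281.0·0.001000 + 61.73·0.3466 + 462.9·0.002000 = 94.91 pbw
Glass = total batch minus LOI = 1513 − 94.91 = 1418 pbw (matching Σ of the oxides)
wt %: oxide over glass, times 100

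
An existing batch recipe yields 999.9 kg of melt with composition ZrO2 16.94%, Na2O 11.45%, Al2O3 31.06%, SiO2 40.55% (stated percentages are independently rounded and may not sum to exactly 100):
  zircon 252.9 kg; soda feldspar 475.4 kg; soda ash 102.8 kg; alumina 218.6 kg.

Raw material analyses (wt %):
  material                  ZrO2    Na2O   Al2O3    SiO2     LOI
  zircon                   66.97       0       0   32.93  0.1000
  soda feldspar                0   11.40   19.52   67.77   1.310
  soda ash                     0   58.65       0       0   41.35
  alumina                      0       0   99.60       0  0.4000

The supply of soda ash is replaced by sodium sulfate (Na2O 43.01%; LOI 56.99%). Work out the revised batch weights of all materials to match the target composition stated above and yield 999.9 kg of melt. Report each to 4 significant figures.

Rounding to 4 significant figures governs every mid-chain value as printed; all internal work holds full precision end to end. Exactly one rounding is applied to each reported number; the derived quantities, which include ignition loss, totals, four oxide percentages, net glass mass, the yield, are computed at full precision, as written in the question or the answer, starting from the weights at 999.9 kg of glass.
The oxide mass targets at 999.9 kg melt:
  ZrO2: 16.94% × 999.9 = 169.4 kg
  Na2O: 11.45% × 999.9 = 114.5 kg
  Al2O3: 31.06% × 999.9 = 310.6 kg
  SiO2: 40.55% × 999.9 = 405.5 kg
A balance pass over the oxides, applying the batch weights above, at the basis given (sums match the target masses modulo rounding of the values):
  ZrO2: 252.9·0.6697 = 169.4 kg (target 169.4 kg)
  Na2O: 475.4·0.1140 + 140.2·0.4301 = 114.5 kg (target 114.5 kg)
  Al2O3: 475.4·0.1952 + 218.6·0.9960 = 310.5 kg (target 310.6 kg)
  SiO2: 252.9·0.3293 + 475.4·0.6777 = 405.5 kg (target 405.5 kg)
Auditing the glass mass value: whole batch net of LOI = 999.8 kg (summing oxide targets gives 999.9 kg; the stated basis being 999.9 kg — rounding explains the deltas).
Batch grand total — Σ batch = 1087 kg; Σ batch·LOI gives LOI loss = 87.26 kg; as yield: glass ÷ batch → 91.97%.

Revised batch per 999.9 kg melt:
  zircon: 252.9 kg
  soda feldspar: 475.4 kg
  sodium sulfate: 140.2 kg
  alumina: 218.6 kg
Total batch = 1087 kg; LOI loss = 87.26 kg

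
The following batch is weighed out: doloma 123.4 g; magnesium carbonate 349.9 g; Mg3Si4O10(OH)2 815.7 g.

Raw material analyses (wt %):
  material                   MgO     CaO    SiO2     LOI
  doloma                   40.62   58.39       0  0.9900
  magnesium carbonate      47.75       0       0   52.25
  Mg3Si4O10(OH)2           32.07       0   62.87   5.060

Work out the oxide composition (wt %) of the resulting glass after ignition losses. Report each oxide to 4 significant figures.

Glass mass = 1064 g (batch 1289 − LOI 225.3).
Composition: MgO 45.01%, CaO 6.774%, SiO2 48.21%

Working values are shown with 4-significant-figure rounding within the worked lines — all arithmetic carries full precision from first step to last. Every reported result is rounded exactly once; the derived quantities (net glass mass, LOI, totals, three oxide percentages, the yield) are computed in full precision starting from the weights for 1064 g of glass, as quoted within problem or answer.
Per-oxide mass from batch:
  MgO: 123.4·0.4062 + 349.9·0.4775 + 815.7·0.3207 = 478.8 g
  CaO: 123.4·0.5839 = 72.05 g
  SiO2: 815.7·0.6287 = 512.8 g
LOI: 123.4·0.009900 + 349.9·0.5225 + 815.7·0.05060 = 225.3 g
Glass = total batch minus LOI = 1289 − 225.3 = 1064 g (the oxide masses sum to this)
wt %: oxide over glass, times 100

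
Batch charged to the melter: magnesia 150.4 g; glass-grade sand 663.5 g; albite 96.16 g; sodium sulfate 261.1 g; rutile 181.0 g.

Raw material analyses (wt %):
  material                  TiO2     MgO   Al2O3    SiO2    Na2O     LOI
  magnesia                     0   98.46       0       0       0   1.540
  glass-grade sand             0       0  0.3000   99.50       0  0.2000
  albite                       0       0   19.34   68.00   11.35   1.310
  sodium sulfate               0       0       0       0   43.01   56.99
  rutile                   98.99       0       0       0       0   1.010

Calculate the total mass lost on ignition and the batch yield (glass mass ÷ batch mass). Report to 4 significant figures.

LOI loss = 155.5 g; glass = 1197 g; yield = 88.50%

Intermediates are displayed (rounded to 4 significant figures) between the steps — all arithmetic holds full float precision at each step; each reported result carries a single rounding; the derived quantities (LOI, the totals, net glass mass, the yield, the five compositions) are computed at exact precision from the batch weights per 1197 g of glass, as written in the problem or answer text.
LOI of each material in turn:
  magnesia: 150.4 × 0.01540 = 2.316 g
  glass-grade sand: 663.5 × 0.002000 = 1.327 g
  albite: 96.16 × 0.01310 = 1.260 g
  sodium sulfate: 261.1 × 0.5699 = 148.8 g
  rutile: 181.0 × 0.01010 = 1.828 g
Total LOI = 155.5 g
Glass = batch − LOI = 1352 − 155.5 = 1197 g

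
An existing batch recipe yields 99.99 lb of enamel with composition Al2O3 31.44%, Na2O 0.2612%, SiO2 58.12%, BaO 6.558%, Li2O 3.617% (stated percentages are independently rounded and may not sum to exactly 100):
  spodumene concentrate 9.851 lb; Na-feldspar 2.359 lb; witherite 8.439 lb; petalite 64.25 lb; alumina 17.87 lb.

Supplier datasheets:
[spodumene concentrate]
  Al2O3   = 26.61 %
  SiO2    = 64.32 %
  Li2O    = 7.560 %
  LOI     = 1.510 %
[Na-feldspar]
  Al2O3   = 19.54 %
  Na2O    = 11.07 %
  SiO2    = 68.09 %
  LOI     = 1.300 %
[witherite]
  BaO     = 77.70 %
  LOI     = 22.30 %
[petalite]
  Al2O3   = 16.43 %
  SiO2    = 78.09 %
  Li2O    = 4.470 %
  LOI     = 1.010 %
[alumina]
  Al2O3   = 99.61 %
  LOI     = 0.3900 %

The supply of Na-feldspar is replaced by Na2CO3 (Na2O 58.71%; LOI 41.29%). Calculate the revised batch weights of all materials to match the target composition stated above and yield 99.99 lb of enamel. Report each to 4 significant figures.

Mid-chain values appear rounded off to 4 significant figures across the worked steps — all arithmetic holds full precision at each step — each reported value is rounded once only; the derived quantities (the five compositions, the totals, ignition loss, net glass mass, yield) are rebuilt in full float precision using the weight values on 99.99 lb of glass, as set out in the question or the answer.
The oxide mass targets at 99.99 lb enamel:
  Al2O3: 31.44% × 99.99 = 31.44 lb
  Na2O: 0.2612% × 99.99 = 0.2612 lb
  SiO2: 58.12% × 99.99 = 58.11 lb
  BaO: 6.558% × 99.99 = 6.557 lb
  Li2O: 3.617% × 99.99 = 3.617 lb
Balance tally, oxide-wise, per the reported batch figures, at the basis given (sums match the target masses modulo rounding of the values):
  Al2O3: 7.480·0.2661 + 68.26·0.1643 + 18.30·0.9961 = 31.43 lb (target 31.44 lb)
  Na2O: 0.4449·0.5871 = 0.2612 lb (target 0.2612 lb)
  SiO2: 7.480·0.6432 + 68.26·0.7809 = 58.12 lb (target 58.11 lb)
  BaO: 8.439·0.7770 = 6.557 lb (target 6.557 lb)
  Li2O: 7.480·0.07560 + 68.26·0.04470 = 3.617 lb (target 3.617 lb)
Glass-mass closure: Σ batch − LOI loss = 99.98 lb (summing oxide targets gives 99.99 lb; basis as stated: 99.99 lb — any gap is answer rounding).
Whole-batch sum: Σ batch = 102.9 lb; ignition loss, Σ(batch × LOI) = 2.939 lb; yield, glass over the total, = 97.14%.

Revised batch per 99.99 lb enamel:
  spodumene concentrate: 7.480 lb
  Na2CO3: 0.4449 lb
  witherite: 8.439 lb
  petalite: 68.26 lb
  alumina: 18.30 lb
Total batch = 102.9 lb; LOI loss = 2.939 lb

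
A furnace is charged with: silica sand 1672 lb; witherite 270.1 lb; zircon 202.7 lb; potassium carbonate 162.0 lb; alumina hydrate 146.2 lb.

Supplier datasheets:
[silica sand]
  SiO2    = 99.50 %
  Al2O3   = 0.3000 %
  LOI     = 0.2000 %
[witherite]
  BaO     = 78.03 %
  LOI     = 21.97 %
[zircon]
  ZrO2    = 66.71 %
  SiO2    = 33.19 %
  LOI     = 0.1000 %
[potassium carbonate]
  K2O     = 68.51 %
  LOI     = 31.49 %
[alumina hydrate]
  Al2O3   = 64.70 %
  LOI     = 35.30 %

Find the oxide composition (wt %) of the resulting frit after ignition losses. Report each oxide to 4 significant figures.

Intermediates are displayed, with 4-significant-figure rounding, across the worked steps. Every computation carries full float precision in all steps — every reported result is rounded once only. Derived quantities, which include yield, LOI, glass mass, the five compositions, totals, are recomputed at exact precision, as written in problem or answer, from the weighed amounts on 2287 lb of glass.
Mass of each oxide from the mix:
  K2O: 162.0·0.6851 = 111.0 lb
  ZrO2: 202.7·0.6671 = 135.2 lb
  SiO2: 1672·0.9950 + 202.7·0.3319 = 1731 lb
  BaO: 270.1·0.7803 = 210.8 lb
  Al2O3: 1672·0.003000 + 146.2·0.6470 = 99.61 lb
LOI: 1672·0.002000 + 270.1·0.2197 + 202.7·0.001000 + 162.0·0.3149 + 146.2·0.3530 = 165.5 lb
Net of LOI, the glass mass = 2453 − 165.5 = 2287 lb (the oxide masses sum to this)
wt % = oxide mass / glass mass × 100

Glass mass = 2287 lb (batch 2453 − LOI 165.5).
Composition: K2O 4.852%, ZrO2 5.911%, SiO2 75.67%, BaO 9.214%, Al2O3 4.354%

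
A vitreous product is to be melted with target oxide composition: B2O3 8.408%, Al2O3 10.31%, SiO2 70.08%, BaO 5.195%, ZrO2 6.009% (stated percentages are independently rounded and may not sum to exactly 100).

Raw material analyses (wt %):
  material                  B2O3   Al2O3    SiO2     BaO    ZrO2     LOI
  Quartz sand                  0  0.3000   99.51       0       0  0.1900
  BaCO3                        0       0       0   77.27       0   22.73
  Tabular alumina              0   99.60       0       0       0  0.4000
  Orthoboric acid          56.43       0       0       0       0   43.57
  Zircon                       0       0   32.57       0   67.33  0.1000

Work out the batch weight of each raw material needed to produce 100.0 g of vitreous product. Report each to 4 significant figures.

Batch per 100.0 g vitreous product:
  Quartz sand: 67.50 g
  BaCO3: 6.723 g
  Tabular alumina: 10.15 g
  Orthoboric acid: 14.90 g
  Zircon: 8.925 g
Total batch = 108.2 g; LOI loss = 8.198 g; yield = 92.42%

The intermediate values are printed (rounded to four significant figures) as written; all arithmetic holds full float precision end to end; a single rounding yields each reported figure — the derived quantities, which include net glass mass, the yield, ignition loss, five oxide percentages, totals, are rebuilt at full precision, as given in either problem or answer, starting from the weights on 100.0 g of glass.
Per-oxide target masses for 100.0 g vitreous product:
  B2O3: 8.408% × 100.0 = 8.408 g
  Al2O3: 10.31% × 100.0 = 10.31 g
  SiO2: 70.08% × 100.0 = 70.08 g
  BaO: 5.195% × 100.0 = 5.195 g
  ZrO2: 6.009% × 100.0 = 6.009 g
Mass-balance tally per oxide working from each reported weight, under the basis named above (each sum matches its target mass net of answer rounding effects):
  B2O3: 14.90·0.5643 = 8.408 g (target 8.408 g)
  Al2O3: 67.50·0.003000 + 10.15·0.9960 = 10.31 g (target 10.31 g)
  SiO2: 67.50·0.9951 + 8.925·0.3257 = 70.08 g (target 70.08 g)
  BaO: 6.723·0.7727 = 5.195 g (target 5.195 g)
  ZrO2: 8.925·0.6733 = 6.009 g (target 6.009 g)
Glass-mass sanity pass: total batch − LOI = 100.0 g (targets for the oxides total 100.0 g; versus the stated basis of 100.0 g — differing by rounding only).
Total batch = Σ batch = 108.2 g; loss to ignition Σ batch·LOI = 8.198 g; the yield ratio, glass ÷ batch: 92.42%.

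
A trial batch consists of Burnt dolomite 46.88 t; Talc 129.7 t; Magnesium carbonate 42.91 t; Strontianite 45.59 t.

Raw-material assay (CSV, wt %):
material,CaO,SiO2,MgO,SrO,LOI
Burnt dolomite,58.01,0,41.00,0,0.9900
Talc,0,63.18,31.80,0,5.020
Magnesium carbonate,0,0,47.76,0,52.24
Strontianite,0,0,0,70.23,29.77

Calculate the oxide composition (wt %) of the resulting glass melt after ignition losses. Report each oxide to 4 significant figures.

Glass mass = 222.1 t (batch 265.1 − LOI 42.96).
Composition: CaO 12.24%, SiO2 36.89%, MgO 36.45%, SrO 14.41%

Each numeric step carries exact precision in every operation — values along the way are shown, with 4-significant-digit rounding, in the working; exactly one rounding is applied to every reported figure — derived quantities (LOI, totals, four oxide percentages, net glass mass, the yield) are carried at exact precision from the weighed amounts at 222.1 t of glass, exactly as printed in either problem or answer.
Delivered oxide masses:
  CaO: 46.88·0.5801 = 27.20 t
  SiO2: 129.7·0.6318 = 81.94 t
  MgO: 46.88·0.4100 + 129.7·0.3180 + 42.91·0.4776 = 80.96 t
  SrO: 45.59·0.7023 = 32.02 t
LOI: 46.88·0.009900 + 129.7·0.05020 + 42.91·0.5224 + 45.59·0.2977 = 42.96 t
The glass mass, total less LOI, = 265.1 − 42.96 = 222.1 t (equal to the oxide-mass sum)
oxide / glass × 100 gives the wt %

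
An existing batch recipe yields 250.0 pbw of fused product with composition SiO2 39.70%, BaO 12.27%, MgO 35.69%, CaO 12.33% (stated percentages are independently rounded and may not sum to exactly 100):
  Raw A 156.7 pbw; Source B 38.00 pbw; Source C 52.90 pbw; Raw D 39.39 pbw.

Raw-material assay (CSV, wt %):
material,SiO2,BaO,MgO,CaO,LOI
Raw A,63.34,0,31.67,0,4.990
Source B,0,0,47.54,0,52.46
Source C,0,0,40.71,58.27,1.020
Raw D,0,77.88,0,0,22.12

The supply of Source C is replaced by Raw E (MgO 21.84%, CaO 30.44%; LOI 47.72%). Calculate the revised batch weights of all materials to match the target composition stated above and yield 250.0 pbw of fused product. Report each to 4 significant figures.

Working values are displayed with 4-significant-digit rounding in the working — every computation holds exact precision through every step. Every reported result takes a single rounding; all derived quantities are rebuilt starting from the weights per 250.0 pbw of glass in exact precision (net glass mass, ignition loss, the yield, the totals, the four compositions) as they appear in the problem or answer text.
The oxide mass targets at 250.0 pbw fused product:
  SiO2: 39.70% × 250.0 = 99.25 pbw
  BaO: 12.27% × 250.0 = 30.68 pbw
  MgO: 35.69% × 250.0 = 89.22 pbw
  CaO: 12.33% × 250.0 = 30.82 pbw
Balance tally, oxide-wise, applying the batch weights above, at the basis given (sum by sum, the targets are met net of answer rounding effects):
  SiO2: 156.7·0.6334 = 99.25 pbw (target 99.25 pbw)
  BaO: 39.39·0.7788 = 30.68 pbw (target 30.68 pbw)
  MgO: 156.7·0.3167 + 36.78·0.4754 + 101.3·0.2184 = 89.24 pbw (target 89.22 pbw)
  CaO: 101.3·0.3044 = 30.84 pbw (target 30.82 pbw)
Glass-mass sanity pass: Σ batch − LOI loss = 250.0 pbw (summing oxide targets gives 250.0 pbw; with the basis standing at 250.0 pbw — rounding explains the deltas).
Batch grand total — Σ batch = 334.2 pbw; LOI loss = Σ batch·LOI = 84.17 pbw; glass ÷ batch gives a yield of 74.81%.

Revised batch per 250.0 pbw fused product:
  Raw A: 156.7 pbw
  Source B: 36.78 pbw
  Raw E: 101.3 pbw
  Raw D: 39.39 pbw
Total batch = 334.2 pbw; LOI loss = 84.17 pbw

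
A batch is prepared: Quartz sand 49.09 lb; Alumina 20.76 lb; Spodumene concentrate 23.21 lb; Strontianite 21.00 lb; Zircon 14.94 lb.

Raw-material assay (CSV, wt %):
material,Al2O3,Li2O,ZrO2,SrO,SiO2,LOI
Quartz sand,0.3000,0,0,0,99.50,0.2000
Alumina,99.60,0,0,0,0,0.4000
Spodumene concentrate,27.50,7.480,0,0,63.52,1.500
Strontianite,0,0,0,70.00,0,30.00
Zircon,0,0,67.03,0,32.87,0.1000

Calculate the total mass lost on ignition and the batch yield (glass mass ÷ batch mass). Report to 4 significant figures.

LOI loss = 6.844 lb; glass = 122.2 lb; yield = 94.69%

Mid-chain values are rounded to four significant figures when quoted — the working math holds full precision throughout. Exactly one rounding is applied to every reported result; all derived quantities are re-derived from the batch weights for 122.2 lb of glass in full float precision (ignition loss, totals, the yield, net glass mass, five oxide percentages) exactly as shown in the problem or answer text.
Ignition loss by material:
  Quartz sand: 49.09 × 0.002000 = 0.09818 lb
  Alumina: 20.76 × 0.004000 = 0.08304 lb
  Spodumene concentrate: 23.21 × 0.01500 = 0.3482 lb
  Strontianite: 21.00 × 0.3000 = 6.300 lb
  Zircon: 14.94 × 0.001000 = 0.01494 lb
Total LOI = 6.844 lb
Glass = batch − LOI = 129.0 − 6.844 = 122.2 lb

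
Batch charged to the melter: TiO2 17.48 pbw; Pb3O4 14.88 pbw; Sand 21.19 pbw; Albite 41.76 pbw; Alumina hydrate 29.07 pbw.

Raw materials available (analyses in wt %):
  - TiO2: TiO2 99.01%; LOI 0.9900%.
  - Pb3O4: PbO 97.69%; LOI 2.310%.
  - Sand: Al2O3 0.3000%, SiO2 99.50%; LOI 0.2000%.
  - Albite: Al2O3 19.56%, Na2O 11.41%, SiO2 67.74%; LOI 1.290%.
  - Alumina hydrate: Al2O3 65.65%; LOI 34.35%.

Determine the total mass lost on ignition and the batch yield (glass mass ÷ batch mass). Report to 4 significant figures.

LOI loss = 11.08 pbw; glass = 113.3 pbw; yield = 91.09%

Mid-chain values appear (rounded to 4 significant figures) on the page. All internal work maintains exact precision from start to finish; each reported result receives exactly one rounding — derived quantities, which include totals, ignition loss, net glass mass, yield, the five compositions, are recomputed in exact precision, exactly as shown in either problem or answer, from the batch weights for 113.3 pbw of glass.
Each material's LOI contribution:
  TiO2: 17.48 × 0.009900 = 0.1731 pbw
  Pb3O4: 14.88 × 0.02310 = 0.3437 pbw
  Sand: 21.19 × 0.002000 = 0.04238 pbw
  Albite: 41.76 × 0.01290 = 0.5387 pbw
  Alumina hydrate: 29.07 × 0.3435 = 9.986 pbw
Total LOI = 11.08 pbw
Glass = batch − LOI = 124.4 − 11.08 = 113.3 pbw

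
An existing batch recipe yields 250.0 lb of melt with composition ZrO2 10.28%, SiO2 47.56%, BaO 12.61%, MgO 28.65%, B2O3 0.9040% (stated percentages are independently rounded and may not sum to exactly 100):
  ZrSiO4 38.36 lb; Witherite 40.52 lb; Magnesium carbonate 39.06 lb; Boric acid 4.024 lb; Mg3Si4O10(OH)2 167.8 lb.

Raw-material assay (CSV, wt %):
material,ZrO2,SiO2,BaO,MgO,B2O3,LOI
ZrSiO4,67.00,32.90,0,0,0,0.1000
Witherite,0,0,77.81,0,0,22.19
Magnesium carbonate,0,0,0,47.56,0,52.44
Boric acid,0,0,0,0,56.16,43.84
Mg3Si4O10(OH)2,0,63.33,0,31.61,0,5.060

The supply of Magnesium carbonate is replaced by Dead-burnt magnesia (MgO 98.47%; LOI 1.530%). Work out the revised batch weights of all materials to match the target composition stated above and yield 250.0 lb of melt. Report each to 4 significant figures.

The working math keeps full precision in all steps — the intermediate values are printed rounded to four significant digits in the printout — every reported figure is rounded a single time — all derived quantities (the five compositions, LOI, the yield, glass mass, totals) are rebuilt in exact precision from the batch weights per 250.0 lb of glass exactly as printed in either problem or answer.
Per-oxide target masses for 250.0 lb melt:
  ZrO2: 10.28% × 250.0 = 25.70 lb
  SiO2: 47.56% × 250.0 = 118.9 lb
  BaO: 12.61% × 250.0 = 31.52 lb
  MgO: 28.65% × 250.0 = 71.62 lb
  B2O3: 0.9040% × 250.0 = 2.260 lb
Sums-versus-targets review on the weights just shown, under the basis named above (every target is met by its sum net of answer rounding effects):
  ZrO2: 38.36·0.6700 = 25.70 lb (target 25.70 lb)
  SiO2: 38.36·0.3290 + 167.8·0.6333 = 118.9 lb (target 118.9 lb)
  BaO: 40.52·0.7781 = 31.53 lb (target 31.52 lb)
  MgO: 18.87·0.9847 + 167.8·0.3161 = 71.62 lb (target 71.62 lb)
  B2O3: 4.024·0.5616 = 2.260 lb (target 2.260 lb)
Glass mass check: total batch − LOI = 250.0 lb (per-oxide target masses sum to 250.0 lb; stated basis 250.0 lb — any gap is answer rounding).
Batch total: Σ batch = 269.6 lb; the LOI term Σ batch·LOI equals 19.57 lb; glass ÷ batch gives a yield of 92.74%.

Revised batch per 250.0 lb melt:
  ZrSiO4: 38.36 lb
  Witherite: 40.52 lb
  Dead-burnt magnesia: 18.87 lb
  Boric acid: 4.024 lb
  Mg3Si4O10(OH)2: 167.8 lb
Total batch = 269.6 lb; LOI loss = 19.57 lb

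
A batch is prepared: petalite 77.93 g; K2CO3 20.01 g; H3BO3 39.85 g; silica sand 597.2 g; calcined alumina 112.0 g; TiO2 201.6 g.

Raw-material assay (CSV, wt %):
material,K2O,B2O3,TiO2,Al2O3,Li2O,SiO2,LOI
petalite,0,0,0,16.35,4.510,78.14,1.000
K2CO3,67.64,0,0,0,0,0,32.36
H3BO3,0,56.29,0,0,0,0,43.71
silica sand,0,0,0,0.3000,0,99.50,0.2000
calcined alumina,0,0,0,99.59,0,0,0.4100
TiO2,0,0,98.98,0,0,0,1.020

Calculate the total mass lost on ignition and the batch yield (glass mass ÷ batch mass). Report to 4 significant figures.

Each numeric step carries full precision through every step. Intermediates are displayed with 4-significant-digit rounding at each printed step — a single rounding finalizes every reported result — derived quantities are recomputed from the batch weights for 1020 g of glass in exact precision (the totals, ignition loss, net glass mass, the yield, six oxide percentages), as written in the problem or the answer.
Each material's LOI contribution:
  petalite: 77.93 × 0.01000 = 0.7793 g
  K2CO3: 20.01 × 0.3236 = 6.475 g
  H3BO3: 39.85 × 0.4371 = 17.42 g
  silica sand: 597.2 × 0.002000 = 1.194 g
  calcined alumina: 112.0 × 0.004100 = 0.4592 g
  TiO2: 201.6 × 0.01020 = 2.056 g
Total LOI = 28.38 g
Glass = batch − LOI = 1049 − 28.38 = 1020 g

LOI loss = 28.38 g; glass = 1020 g; yield = 97.29%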